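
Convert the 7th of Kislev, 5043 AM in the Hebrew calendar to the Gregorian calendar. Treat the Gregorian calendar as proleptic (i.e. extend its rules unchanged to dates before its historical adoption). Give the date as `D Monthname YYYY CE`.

16 November 1282 CE

Both dates share Julian Day Number 2189621; in the Gregorian calendar that is 16 November 1282 CE.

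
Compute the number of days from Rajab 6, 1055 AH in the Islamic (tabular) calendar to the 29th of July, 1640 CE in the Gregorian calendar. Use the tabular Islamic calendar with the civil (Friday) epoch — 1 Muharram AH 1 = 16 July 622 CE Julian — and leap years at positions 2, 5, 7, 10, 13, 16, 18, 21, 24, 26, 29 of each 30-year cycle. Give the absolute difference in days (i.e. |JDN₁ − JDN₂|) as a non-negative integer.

1856

First date → JDN 2322124; second date → JDN 2320268.
The interval is |2322124 − 2320268| = 1856 days.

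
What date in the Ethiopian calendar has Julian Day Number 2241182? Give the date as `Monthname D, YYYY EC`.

Tir 13, 1416 EC

JDN 2241182 is 18 January 1424 in the proleptic Gregorian calendar.
In the Ethiopian calendar that day is Tir 13, 1416 EC.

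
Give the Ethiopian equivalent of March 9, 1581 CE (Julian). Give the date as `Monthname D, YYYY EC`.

Megabit 13, 1573 EC

Julian Day Number of the source date = 2298586.
Converting JDN 2298586 to the Ethiopian calendar gives 13 Megabit 1573 EC.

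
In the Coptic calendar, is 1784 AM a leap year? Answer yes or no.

1784 mod 4 = 0; in the Coptic calendar a year is leap when year mod 4 = 3, so it is a common year.

no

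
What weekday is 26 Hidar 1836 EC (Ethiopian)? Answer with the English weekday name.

Tuesday

Equivalently 5 December 1843 Gregorian, JDN 2394540.
2394540 ≡ 1 (mod 7); counting from Monday = 0 gives Tuesday.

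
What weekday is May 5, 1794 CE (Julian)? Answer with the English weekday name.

Friday

In the Gregorian calendar this is 16 May 1794 (JDN 2376441).
Since JDN mod 7 = 4 (0 = Monday), the day is Friday.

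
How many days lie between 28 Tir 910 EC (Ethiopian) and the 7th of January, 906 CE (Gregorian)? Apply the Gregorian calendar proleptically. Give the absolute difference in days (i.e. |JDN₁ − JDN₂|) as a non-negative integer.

4404

JDN of the first date = 2056380.
JDN of the second date = 2051976.
|2051976 − 2056380| = 4404.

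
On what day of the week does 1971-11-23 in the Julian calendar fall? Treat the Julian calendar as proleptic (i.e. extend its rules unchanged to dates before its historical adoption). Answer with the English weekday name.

Equivalently 6 December 1971 Gregorian, JDN 2441292.
JDN 2441292 mod 7 = 0, and JDN 0 was a Monday, so this is a Monday.

Monday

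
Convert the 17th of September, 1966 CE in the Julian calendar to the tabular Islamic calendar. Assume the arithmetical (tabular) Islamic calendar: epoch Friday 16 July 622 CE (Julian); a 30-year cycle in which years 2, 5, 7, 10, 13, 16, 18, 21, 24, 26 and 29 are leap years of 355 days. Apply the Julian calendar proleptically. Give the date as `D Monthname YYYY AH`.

14 Jumada al-Thani 1386 AH

The source date corresponds to 30 September 1966 in the Gregorian calendar (JDN 2439399).
That day falls on 14 Jumada al-Thani 1386 AH in the tabular Islamic calendar.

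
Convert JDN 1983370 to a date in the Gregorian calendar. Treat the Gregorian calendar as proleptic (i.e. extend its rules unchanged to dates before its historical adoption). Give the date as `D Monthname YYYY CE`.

8 March 718 CE

Counting from JDN 2299161 = 15 Oct 1582 gives an offset of -315791 days.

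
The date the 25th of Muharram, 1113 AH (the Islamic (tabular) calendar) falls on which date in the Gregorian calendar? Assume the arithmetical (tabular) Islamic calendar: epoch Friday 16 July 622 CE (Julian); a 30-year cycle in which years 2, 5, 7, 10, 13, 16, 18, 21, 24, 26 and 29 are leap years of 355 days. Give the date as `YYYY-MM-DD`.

1701-07-02

Both dates share Julian Day Number 2342520; in the Gregorian calendar that is 2 July 1701 CE.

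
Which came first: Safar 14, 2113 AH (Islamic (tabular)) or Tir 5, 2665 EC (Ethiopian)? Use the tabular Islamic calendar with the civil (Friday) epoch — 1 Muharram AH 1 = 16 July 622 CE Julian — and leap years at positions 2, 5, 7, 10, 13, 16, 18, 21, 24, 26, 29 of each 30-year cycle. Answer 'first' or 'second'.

The two dates have Julian Day Numbers 2696905 and 2697371 respectively.
Since 2696905 < 2697371, the first date comes first.

first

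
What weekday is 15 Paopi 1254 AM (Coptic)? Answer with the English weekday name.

Friday

In the proleptic Gregorian calendar this is 22 October 1537 (JDN 2282732).
2282732 ≡ 4 (mod 7); counting from Monday = 0 gives Friday.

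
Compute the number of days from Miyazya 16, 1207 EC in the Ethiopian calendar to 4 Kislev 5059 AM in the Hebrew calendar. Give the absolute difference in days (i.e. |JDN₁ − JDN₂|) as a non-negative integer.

JDN of the first date = 2164937.
JDN of the second date = 2195466.
|2195466 − 2164937| = 30529.

30529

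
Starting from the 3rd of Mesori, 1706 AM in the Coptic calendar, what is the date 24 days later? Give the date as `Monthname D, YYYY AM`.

JDN of the 3rd of Mesori, 1706 AM = 2448113.
2448113 + 24 = 2448137.
JDN 2448137 in the Coptic calendar is Mesori 27, 1706 AM.

Mesori 27, 1706 AM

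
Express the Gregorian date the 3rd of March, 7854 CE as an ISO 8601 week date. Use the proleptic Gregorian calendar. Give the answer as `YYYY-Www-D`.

The weekday is Friday (ISO weekday 5).
That Friday belongs to ISO week 9 of ISO year 7854.

7854-W09-5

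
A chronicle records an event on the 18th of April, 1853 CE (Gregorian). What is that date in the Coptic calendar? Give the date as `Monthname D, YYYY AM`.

Julian Day Number of the source date = 2397962.
Converting JDN 2397962 to the Coptic calendar gives 11 Parmouti 1569 AM.

Parmouti 11, 1569 AM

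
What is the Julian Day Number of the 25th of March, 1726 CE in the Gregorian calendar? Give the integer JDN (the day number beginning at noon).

JDN 2299161 is 15 October 1582 CE (Gregorian); the target day is +52391 days from there, so JDN = 2351552.

2351552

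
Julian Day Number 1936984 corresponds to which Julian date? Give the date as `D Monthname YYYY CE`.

5 March 591 CE

The proleptic Gregorian equivalent of JDN 1936984 is 7 March 591.
In the Julian calendar that day is 5 March 591 CE.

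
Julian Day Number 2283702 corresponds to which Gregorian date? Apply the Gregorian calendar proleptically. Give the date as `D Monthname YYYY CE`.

18 June 1540 CE

JDN 2451545 is 1 Jan 2000; 2283702 is −167843 days from there.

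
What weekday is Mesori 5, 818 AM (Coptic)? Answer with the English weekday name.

This is JDN 2123773 (5 August 1102 Gregorian).
JDN 2123773 mod 7 = 1, and JDN 0 was a Monday, so this is a Tuesday.

Tuesday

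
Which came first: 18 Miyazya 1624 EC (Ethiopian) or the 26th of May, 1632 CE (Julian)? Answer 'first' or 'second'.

Converting both to JDN: 2317249 vs 2317292; the smaller is the first.

first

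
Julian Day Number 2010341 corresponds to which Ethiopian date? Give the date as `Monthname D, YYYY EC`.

The proleptic Gregorian equivalent of JDN 2010341 is 10 January 792.
In the Ethiopian calendar that day is Tir 10, 784 EC.

Tir 10, 784 EC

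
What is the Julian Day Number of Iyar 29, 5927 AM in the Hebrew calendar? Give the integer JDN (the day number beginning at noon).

2512678

In the Gregorian calendar the same day is 18 May 2167.
JDN 2400001 is 17 November 1858 CE (Gregorian), MJD 0; the target day is +112677 days from there, so JDN = 2512678.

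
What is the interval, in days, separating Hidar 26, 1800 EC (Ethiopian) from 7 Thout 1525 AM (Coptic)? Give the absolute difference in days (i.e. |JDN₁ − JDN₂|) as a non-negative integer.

First date → JDN 2381391; second date → JDN 2381677.
The interval is |2381391 − 2381677| = 286 days.

286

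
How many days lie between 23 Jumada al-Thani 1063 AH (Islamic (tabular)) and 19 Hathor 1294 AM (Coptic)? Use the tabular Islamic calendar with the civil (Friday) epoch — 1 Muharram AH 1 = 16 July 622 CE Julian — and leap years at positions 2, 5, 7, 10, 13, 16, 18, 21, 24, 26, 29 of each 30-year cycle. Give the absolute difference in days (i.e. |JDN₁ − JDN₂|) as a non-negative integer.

JDN of the first date = 2324947.
JDN of the second date = 2297376.
|2297376 − 2324947| = 27571.

27571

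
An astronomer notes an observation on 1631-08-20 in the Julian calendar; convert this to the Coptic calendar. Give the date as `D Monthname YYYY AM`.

Julian Day Number of the source date = 2317012.
Converting JDN 2317012 to the Coptic calendar gives 27 Mesori 1347 AM.

27 Mesori 1347 AM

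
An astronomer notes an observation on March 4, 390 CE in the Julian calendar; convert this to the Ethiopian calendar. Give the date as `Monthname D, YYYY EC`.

The source date corresponds to 5 March 390 in the proleptic Gregorian calendar (JDN 1863568).
That day falls on 8 Megabit 382 EC in the Ethiopian calendar.

Megabit 8, 382 EC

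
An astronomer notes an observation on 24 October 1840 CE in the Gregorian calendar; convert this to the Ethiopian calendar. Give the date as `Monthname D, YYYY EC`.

Julian Day Number of the source date = 2393403.
Converting JDN 2393403 to the Ethiopian calendar gives 15 Tikimt 1833 EC.

Tikimt 15, 1833 EC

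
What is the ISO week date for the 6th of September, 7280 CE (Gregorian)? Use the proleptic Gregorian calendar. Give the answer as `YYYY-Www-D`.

The weekday is Friday (ISO weekday 5).
That Friday belongs to ISO week 36 of ISO year 7280.

7280-W36-5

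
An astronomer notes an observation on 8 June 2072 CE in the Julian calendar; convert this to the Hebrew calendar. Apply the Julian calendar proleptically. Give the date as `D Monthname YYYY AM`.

5 Tammuz 5832 AM

Julian Day Number of the source date = 2478015.
Converting JDN 2478015 to the Hebrew calendar gives 5 Tammuz 5832 AM.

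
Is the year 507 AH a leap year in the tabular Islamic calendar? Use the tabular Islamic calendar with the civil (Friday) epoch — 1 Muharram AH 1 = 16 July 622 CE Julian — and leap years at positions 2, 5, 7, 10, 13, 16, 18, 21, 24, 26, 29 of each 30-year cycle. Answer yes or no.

Year 507 AH is year 27 of its 30-year cycle; leap positions are 2, 5, 7, 10, 13, 16, 18, 21, 24, 26, 29, so it is a common year (354 days).

no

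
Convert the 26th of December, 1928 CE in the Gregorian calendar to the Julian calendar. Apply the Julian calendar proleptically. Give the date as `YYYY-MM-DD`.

At this point the Julian calendar is 13 days behind the Gregorian.
26 December 1928 Gregorian − 13 days → 13 December 1928 Julian.

1928-12-13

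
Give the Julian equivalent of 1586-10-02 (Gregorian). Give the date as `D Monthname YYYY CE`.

At this point the Julian calendar is 10 days behind the Gregorian.
2 October 1586 Gregorian − 10 days → 22 September 1586 Julian.

22 September 1586 CE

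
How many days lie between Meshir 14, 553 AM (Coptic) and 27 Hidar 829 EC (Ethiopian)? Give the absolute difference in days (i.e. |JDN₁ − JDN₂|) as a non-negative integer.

First date → JDN 2026811; second date → JDN 2026734.
The interval is |2026811 − 2026734| = 77 days.

77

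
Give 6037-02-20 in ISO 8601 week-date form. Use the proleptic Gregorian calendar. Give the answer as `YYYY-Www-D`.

The weekday is Friday (ISO weekday 5).
That Friday belongs to ISO week 8 of ISO year 6037.

6037-W08-5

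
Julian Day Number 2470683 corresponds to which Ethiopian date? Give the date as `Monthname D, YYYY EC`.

JDN 2470683 is 25 May 2052 in the Gregorian calendar.
In the Ethiopian calendar that day is Ginbot 17, 2044 EC.

Ginbot 17, 2044 EC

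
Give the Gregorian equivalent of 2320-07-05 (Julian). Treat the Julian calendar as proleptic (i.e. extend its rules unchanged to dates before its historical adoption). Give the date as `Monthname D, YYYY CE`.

July 21, 2320 CE

The Julian–Gregorian offset here is 16 days (Julian trailing).
5 July 2320 Julian + 16 days → 21 July 2320 Gregorian.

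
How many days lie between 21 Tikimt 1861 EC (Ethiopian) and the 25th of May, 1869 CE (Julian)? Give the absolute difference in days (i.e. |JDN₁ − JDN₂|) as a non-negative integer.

First date → JDN 2403636; second date → JDN 2403855.
The interval is |2403636 − 2403855| = 219 days.

219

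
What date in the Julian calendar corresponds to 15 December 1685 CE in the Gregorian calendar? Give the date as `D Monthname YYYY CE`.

The Julian–Gregorian offset here is 10 days (Julian trailing).
15 December 1685 Gregorian − 10 days → 5 December 1685 Julian.

5 December 1685 CE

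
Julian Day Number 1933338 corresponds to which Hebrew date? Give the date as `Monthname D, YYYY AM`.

The proleptic Gregorian equivalent of JDN 1933338 is 13 March 581.
In the Hebrew calendar that day is Adar 19, 4341 AM.

Adar 19, 4341 AM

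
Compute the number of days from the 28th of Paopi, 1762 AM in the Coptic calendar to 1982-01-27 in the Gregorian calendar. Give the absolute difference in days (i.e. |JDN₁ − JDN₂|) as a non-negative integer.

23295

First date → JDN 2468292; second date → JDN 2444997.
The interval is |2468292 − 2444997| = 23295 days.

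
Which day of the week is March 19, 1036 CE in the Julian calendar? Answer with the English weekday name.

In the proleptic Gregorian calendar this is 25 March 1036 (JDN 2099535).
JDN 2099535 mod 7 = 4, and JDN 0 was a Monday, so this is a Friday.

Friday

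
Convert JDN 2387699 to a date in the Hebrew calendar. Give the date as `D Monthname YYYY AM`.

JDN 2387699 is 13 March 1825 in the Gregorian calendar.
In the Hebrew calendar that day is 23 Adar 5585 AM.

23 Adar 5585 AM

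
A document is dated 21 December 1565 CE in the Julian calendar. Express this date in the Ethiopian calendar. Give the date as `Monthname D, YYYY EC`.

Tahsas 25, 1558 EC

Both dates share Julian Day Number 2293029; in the Ethiopian calendar that is 25 Tahsas 1558 EC.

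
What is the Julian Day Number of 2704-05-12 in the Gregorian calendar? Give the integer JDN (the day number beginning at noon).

2708807

JDN 2299161 is 15 October 1582 CE (Gregorian); the target day is +409646 days from there, so JDN = 2708807.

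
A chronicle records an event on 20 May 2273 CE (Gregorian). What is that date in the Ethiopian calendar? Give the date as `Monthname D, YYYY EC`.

Julian Day Number of the source date = 2551396.
Converting JDN 2551396 to the Ethiopian calendar gives 10 Ginbot 2265 EC.

Ginbot 10, 2265 EC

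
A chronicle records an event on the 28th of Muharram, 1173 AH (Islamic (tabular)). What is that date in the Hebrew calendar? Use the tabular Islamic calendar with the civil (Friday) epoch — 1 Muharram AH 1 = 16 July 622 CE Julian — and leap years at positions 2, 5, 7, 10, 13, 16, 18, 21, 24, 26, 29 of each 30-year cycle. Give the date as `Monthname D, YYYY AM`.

Both dates share Julian Day Number 2363785; in the Hebrew calendar that is 29 Elul 5519 AM.

Elul 29, 5519 AM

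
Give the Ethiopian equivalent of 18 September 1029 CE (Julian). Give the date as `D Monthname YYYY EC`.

21 Meskerem 1022 EC

The source date corresponds to 24 September 1029 in the proleptic Gregorian calendar (JDN 2097161).
That day falls on 21 Meskerem 1022 EC in the Ethiopian calendar.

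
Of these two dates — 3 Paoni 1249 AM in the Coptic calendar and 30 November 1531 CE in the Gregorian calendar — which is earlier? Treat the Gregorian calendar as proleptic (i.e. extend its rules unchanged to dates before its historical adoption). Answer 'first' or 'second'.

second

The two dates have Julian Day Numbers 2281134 and 2280579 respectively.
Since 2280579 < 2281134, the second date comes first.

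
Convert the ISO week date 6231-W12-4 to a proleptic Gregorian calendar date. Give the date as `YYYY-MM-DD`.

ISO week 1 of 6231 is the week containing the first Thursday of 6231.
Week 12, day 4 (Thursday) lands on 6231-03-24.

6231-03-24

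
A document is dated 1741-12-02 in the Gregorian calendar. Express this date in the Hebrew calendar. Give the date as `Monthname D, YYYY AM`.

Both dates share Julian Day Number 2357283; in the Hebrew calendar that is 24 Kislev 5502 AM.

Kislev 24, 5502 AM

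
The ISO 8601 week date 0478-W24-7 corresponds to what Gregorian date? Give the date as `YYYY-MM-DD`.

0478-06-19

ISO week 1 of 478 is the week containing the first Thursday of 478.
Week 24, day 7 (Sunday) lands on 0478-06-19.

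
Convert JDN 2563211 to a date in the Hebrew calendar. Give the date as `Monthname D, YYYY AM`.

Tishrei 5, 6066 AM

The Gregorian equivalent of JDN 2563211 is 25 September 2305.
In the Hebrew calendar that day is Tishrei 5, 6066 AM.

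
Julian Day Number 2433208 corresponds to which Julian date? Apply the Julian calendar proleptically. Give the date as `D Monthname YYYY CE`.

5 October 1949 CE

JDN 2433208 is 18 October 1949 in the Gregorian calendar.
In the Julian calendar that day is 5 October 1949 CE.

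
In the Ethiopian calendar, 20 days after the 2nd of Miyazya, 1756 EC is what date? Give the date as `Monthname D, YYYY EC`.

The starting date is JDN 2365446; 2365446 + 20 = 2365466.
JDN 2365466 corresponds to Miyazya 22, 1756 EC.

Miyazya 22, 1756 EC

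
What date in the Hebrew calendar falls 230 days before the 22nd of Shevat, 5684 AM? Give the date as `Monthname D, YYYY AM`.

Sivan 28, 5683 AM

The starting date is JDN 2423813; 2423813 − 230 = 2423583.
JDN 2423583 corresponds to Sivan 28, 5683 AM.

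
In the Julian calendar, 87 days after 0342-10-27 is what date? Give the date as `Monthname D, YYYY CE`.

Counting 87 days forward from JDN 1846273 reaches JDN 1846360, which is January 22, 343 CE.

January 22, 343 CE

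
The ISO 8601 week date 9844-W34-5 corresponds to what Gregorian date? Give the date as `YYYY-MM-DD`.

ISO week 1 of 9844 is the week containing the first Thursday of 9844.
Week 34, day 5 (Friday) lands on 9844-08-23.

9844-08-23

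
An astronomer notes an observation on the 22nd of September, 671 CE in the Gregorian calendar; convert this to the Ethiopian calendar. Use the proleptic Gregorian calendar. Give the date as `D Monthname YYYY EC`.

Julian Day Number of the source date = 1966402.
Converting JDN 1966402 to the Ethiopian calendar gives 21 Meskerem 664 EC.

21 Meskerem 664 EC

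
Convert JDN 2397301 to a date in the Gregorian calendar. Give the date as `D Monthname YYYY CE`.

27 June 1851 CE

JDN 2451545 is 1 Jan 2000; 2397301 is −54244 days from there.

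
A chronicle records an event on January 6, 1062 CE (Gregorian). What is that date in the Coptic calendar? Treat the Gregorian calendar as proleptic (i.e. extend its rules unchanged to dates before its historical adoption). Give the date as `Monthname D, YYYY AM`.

Both dates share Julian Day Number 2108953; in the Coptic calendar that is 5 Tobi 778 AM.

Tobi 5, 778 AM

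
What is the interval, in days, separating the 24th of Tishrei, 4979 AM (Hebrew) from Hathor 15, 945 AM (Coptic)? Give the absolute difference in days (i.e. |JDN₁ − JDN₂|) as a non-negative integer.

3680

First date → JDN 2166220; second date → JDN 2169900.
The interval is |2166220 − 2169900| = 3680 days.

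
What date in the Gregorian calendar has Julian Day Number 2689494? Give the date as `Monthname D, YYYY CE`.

Counting from JDN 2299161 = 15 Oct 1582 gives an offset of 390333 days.

June 26, 2651 CE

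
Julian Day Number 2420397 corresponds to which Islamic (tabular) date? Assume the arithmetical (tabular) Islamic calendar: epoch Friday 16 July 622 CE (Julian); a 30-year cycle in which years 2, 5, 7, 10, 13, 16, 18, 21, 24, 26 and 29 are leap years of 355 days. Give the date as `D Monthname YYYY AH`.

1 Dhu al-Qa'dah 1332 AH

The Gregorian equivalent of JDN 2420397 is 21 September 1914.
In the tabular Islamic calendar that day is 1 Dhu al-Qa'dah 1332 AH.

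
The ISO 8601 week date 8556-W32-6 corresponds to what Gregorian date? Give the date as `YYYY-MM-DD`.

8556-08-07

ISO week 1 of 8556 is the week containing the first Thursday of 8556.
Week 32, day 6 (Saturday) lands on 8556-08-07.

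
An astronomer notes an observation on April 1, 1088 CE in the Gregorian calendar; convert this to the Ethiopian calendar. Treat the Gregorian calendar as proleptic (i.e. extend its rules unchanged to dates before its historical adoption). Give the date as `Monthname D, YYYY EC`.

Megabit 30, 1080 EC

Julian Day Number of the source date = 2118535.
Converting JDN 2118535 to the Ethiopian calendar gives 30 Megabit 1080 EC.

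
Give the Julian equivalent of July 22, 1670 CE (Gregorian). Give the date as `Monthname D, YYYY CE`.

At this point the Julian calendar is 10 days behind the Gregorian.
22 July 1670 Gregorian − 10 days → 12 July 1670 Julian.

July 12, 1670 CE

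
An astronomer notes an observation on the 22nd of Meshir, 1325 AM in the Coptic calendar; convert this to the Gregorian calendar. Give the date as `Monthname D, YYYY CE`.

Julian Day Number of the source date = 2308792.
Converting JDN 2308792 to the Gregorian calendar gives 26 February 1609 CE.

February 26, 1609 CE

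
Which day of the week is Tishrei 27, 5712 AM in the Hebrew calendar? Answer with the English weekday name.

In the Gregorian calendar this is 27 October 1951 (JDN 2433947).
JDN 2433947 mod 7 = 5, and JDN 0 was a Monday, so this is a Saturday.

Saturday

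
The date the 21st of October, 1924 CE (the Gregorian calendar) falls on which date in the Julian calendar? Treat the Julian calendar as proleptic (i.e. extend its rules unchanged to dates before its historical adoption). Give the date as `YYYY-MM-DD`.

1924-10-08

The Julian–Gregorian offset here is 13 days (Julian trailing).
21 October 1924 Gregorian − 13 days → 8 October 1924 Julian.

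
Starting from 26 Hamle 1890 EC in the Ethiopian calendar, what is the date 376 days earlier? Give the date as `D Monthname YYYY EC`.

The starting date is JDN 2414503; 2414503 − 376 = 2414127.
JDN 2414127 corresponds to 15 Hamle 1889 EC.

15 Hamle 1889 EC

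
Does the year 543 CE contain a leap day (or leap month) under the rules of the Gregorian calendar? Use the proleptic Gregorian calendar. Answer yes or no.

543 is not divisible by 4, so it is a common year.

no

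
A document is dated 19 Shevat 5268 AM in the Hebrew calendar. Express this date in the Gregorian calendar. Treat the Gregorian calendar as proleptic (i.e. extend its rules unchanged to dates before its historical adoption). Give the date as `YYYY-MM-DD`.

Both dates share Julian Day Number 2271875; in the Gregorian calendar that is 31 January 1508 CE.

1508-01-31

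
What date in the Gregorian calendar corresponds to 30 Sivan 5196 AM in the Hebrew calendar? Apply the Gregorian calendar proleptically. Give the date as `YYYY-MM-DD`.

1436-06-23

Both dates share Julian Day Number 2245722; in the Gregorian calendar that is 23 June 1436 CE.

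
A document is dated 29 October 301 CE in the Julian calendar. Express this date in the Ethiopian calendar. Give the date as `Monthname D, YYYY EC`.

Hidar 2, 294 EC

Both dates share Julian Day Number 1831300; in the Ethiopian calendar that is 2 Hidar 294 EC.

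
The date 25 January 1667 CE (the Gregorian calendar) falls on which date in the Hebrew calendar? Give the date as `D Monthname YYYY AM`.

29 Tevet 5427 AM

Both dates share Julian Day Number 2329944; in the Hebrew calendar that is 29 Tevet 5427 AM.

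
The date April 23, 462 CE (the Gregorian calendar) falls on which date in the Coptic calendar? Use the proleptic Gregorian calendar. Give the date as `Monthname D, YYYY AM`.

Parmouti 27, 178 AM

Both dates share Julian Day Number 1889915; in the Coptic calendar that is 27 Parmouti 178 AM.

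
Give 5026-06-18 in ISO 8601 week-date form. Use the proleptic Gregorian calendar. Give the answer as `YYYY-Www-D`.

5026-W24-7

The weekday is Sunday (ISO weekday 7).
That Sunday belongs to ISO week 24 of ISO year 5026.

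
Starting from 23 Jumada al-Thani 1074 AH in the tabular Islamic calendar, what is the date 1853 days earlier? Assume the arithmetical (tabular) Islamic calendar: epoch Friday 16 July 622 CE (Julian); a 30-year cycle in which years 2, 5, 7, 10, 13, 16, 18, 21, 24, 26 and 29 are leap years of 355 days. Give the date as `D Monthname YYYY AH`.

30 Rabi' al-Awwal 1069 AH

The starting date is JDN 2328845; 2328845 − 1853 = 2326992.
JDN 2326992 corresponds to 30 Rabi' al-Awwal 1069 AH.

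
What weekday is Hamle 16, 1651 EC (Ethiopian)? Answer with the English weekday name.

This is JDN 2327198 (20 July 1659 Gregorian).
JDN 2327198 mod 7 = 6, and JDN 0 was a Monday, so this is a Sunday.

Sunday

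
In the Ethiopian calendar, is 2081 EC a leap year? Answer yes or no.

2081 mod 4 = 1; in the Ethiopian calendar a year is leap when year mod 4 = 3, so it is a common year.

no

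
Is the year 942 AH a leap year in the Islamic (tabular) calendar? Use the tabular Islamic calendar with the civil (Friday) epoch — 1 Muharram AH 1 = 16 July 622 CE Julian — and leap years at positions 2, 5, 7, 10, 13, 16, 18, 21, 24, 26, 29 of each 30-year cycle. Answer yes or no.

no

Year 942 AH is year 12 of its 30-year cycle; leap positions are 2, 5, 7, 10, 13, 16, 18, 21, 24, 26, 29, so it is a common year (354 days).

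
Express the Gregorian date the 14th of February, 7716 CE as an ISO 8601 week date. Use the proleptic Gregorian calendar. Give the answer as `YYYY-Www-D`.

The weekday is Friday (ISO weekday 5).
That Friday belongs to ISO week 7 of ISO year 7716.

7716-W07-5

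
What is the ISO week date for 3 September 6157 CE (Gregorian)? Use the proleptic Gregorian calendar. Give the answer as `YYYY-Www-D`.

The weekday is Saturday (ISO weekday 6).
That Saturday belongs to ISO week 35 of ISO year 6157.

6157-W35-6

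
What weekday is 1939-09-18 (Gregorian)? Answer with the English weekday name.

JDN 2429525 mod 7 = 0, and JDN 0 was a Monday, so this is a Monday.

Monday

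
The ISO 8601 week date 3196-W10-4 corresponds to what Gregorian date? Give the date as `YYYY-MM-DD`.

ISO week 1 of 3196 is the week containing the first Thursday of 3196.
Week 10, day 4 (Thursday) lands on 3196-03-07.

3196-03-07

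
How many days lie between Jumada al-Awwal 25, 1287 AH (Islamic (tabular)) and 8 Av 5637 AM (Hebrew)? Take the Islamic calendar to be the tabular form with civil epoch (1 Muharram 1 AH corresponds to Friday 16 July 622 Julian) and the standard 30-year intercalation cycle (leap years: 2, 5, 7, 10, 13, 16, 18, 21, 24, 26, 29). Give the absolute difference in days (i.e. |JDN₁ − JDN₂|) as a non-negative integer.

First date → JDN 2404298; second date → JDN 2406819.
The interval is |2404298 − 2406819| = 2521 days.

2521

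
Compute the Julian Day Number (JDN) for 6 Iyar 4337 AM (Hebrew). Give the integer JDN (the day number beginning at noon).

Equivalently 12 April 577 (proleptic Gregorian).
JDN 2400001 is 17 November 1858 CE (Gregorian), MJD 0; the target day is −468094 days from there, so JDN = 1931907.

1931907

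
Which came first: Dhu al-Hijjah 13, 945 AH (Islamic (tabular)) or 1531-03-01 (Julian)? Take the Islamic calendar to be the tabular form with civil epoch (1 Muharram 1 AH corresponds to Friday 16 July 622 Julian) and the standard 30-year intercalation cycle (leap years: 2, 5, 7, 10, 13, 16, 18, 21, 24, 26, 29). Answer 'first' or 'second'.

second

First date → JDN 2283299; second date → JDN 2280315.
JDN 2280315 < JDN 2283299, so the second date is earlier.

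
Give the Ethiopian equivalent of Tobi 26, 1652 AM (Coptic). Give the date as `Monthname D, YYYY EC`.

Tir 26, 1928 EC

The source date corresponds to 4 February 1936 in the Gregorian calendar (JDN 2428203).
That day falls on 26 Tir 1928 EC in the Ethiopian calendar.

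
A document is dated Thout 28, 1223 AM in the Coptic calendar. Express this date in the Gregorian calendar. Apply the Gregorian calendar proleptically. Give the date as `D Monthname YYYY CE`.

Julian Day Number of the source date = 2271392.
Converting JDN 2271392 to the Gregorian calendar gives 5 October 1506 CE.

5 October 1506 CE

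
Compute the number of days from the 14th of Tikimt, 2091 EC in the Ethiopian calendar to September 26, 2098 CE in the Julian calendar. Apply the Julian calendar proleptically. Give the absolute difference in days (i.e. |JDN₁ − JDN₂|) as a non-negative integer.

15

First date → JDN 2487636; second date → JDN 2487621.
The interval is |2487636 − 2487621| = 15 days.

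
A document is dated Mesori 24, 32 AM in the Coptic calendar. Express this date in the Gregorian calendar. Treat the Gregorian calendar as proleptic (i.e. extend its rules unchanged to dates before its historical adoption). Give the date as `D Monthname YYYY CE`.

18 August 316 CE

Julian Day Number of the source date = 1836706.
Converting JDN 1836706 to the Gregorian calendar gives 18 August 316 CE.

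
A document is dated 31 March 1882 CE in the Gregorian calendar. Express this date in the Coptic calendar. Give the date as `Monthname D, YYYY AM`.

Paremhat 23, 1598 AM

Julian Day Number of the source date = 2408536.
Converting JDN 2408536 to the Coptic calendar gives 23 Paremhat 1598 AM.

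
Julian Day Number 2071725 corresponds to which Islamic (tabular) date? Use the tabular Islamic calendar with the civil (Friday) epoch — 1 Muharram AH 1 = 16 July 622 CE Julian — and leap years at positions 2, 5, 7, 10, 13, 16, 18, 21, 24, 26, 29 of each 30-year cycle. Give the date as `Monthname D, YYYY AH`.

The proleptic Gregorian equivalent of JDN 2071725 is 2 February 960.
In the tabular Islamic calendar that day is Dhu al-Qa'dah 26, 348 AH.

Dhu al-Qa'dah 26, 348 AH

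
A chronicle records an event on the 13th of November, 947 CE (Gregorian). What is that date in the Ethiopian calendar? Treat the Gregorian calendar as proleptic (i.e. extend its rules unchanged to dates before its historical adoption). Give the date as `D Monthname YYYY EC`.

11 Hidar 940 EC

Julian Day Number of the source date = 2067261.
Converting JDN 2067261 to the Ethiopian calendar gives 11 Hidar 940 EC.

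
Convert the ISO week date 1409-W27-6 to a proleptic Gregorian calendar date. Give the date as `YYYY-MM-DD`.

ISO week 1 of 1409 is the week containing the first Thursday of 1409.
Week 27, day 6 (Saturday) lands on 1409-07-08.

1409-07-08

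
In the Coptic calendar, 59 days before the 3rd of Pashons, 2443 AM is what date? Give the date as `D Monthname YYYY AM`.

4 Paremhat 2443 AM

JDN of the 3rd of Pashons, 2443 AM = 2717212.
2717212 − 59 = 2717153.
JDN 2717153 in the Coptic calendar is 4 Paremhat 2443 AM.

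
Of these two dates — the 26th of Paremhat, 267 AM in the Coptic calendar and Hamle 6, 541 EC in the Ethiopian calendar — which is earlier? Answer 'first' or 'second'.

Converting both to JDN: 1922391 vs 1921761; the smaller is the second.

second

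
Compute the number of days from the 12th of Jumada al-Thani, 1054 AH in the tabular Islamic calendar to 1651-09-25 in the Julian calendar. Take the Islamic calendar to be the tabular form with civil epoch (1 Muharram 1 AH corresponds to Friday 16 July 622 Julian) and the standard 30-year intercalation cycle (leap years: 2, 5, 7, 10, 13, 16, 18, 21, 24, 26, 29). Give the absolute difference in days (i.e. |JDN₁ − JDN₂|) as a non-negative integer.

2606

JDN of the first date = 2321747.
JDN of the second date = 2324353.
|2324353 − 2321747| = 2606.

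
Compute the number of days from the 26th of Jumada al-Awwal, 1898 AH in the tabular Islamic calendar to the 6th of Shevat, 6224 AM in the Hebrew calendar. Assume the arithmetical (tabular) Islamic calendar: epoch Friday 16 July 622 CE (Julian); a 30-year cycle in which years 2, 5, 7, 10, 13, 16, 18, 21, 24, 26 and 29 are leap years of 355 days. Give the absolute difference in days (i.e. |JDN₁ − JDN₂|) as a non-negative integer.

First date → JDN 2620817; second date → JDN 2621032.
The interval is |2620817 − 2621032| = 215 days.

215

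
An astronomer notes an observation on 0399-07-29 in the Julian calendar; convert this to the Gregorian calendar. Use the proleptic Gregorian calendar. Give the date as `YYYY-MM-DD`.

For dates in this range the Gregorian date is 1 day ahead of the Julian.
29 July 399 Julian + 1 day → 30 July 399 Gregorian.

0399-07-30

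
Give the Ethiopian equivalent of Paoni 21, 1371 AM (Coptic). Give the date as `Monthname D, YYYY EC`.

Sene 21, 1647 EC

Both dates share Julian Day Number 2325712; in the Ethiopian calendar that is 21 Sene 1647 EC.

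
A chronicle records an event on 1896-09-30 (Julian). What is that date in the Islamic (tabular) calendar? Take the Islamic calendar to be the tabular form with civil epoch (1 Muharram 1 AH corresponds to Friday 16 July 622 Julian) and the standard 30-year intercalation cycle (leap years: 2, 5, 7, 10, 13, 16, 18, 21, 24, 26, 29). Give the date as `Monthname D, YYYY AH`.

Julian Day Number of the source date = 2413845.
Converting JDN 2413845 to the tabular Islamic calendar gives 5 Jumada al-Awwal 1314 AH.

Jumada al-Awwal 5, 1314 AH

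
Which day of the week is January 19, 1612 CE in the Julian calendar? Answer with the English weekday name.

Sunday

In the Gregorian calendar this is 29 January 1612 (JDN 2309859).
2309859 ≡ 6 (mod 7); counting from Monday = 0 gives Sunday.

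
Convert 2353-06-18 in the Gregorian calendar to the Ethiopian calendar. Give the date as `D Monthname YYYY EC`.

Both dates share Julian Day Number 2580644; in the Ethiopian calendar that is 8 Sene 2345 EC.

8 Sene 2345 EC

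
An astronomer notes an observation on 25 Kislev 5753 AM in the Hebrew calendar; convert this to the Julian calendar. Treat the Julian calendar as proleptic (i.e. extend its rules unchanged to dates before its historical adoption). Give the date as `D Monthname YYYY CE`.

7 December 1992 CE

Julian Day Number of the source date = 2448977.
Converting JDN 2448977 to the Julian calendar gives 7 December 1992 CE.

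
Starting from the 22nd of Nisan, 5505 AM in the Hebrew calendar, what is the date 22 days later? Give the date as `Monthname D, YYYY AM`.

The starting date is JDN 2358522; 2358522 + 22 = 2358544.
JDN 2358544 corresponds to Iyar 14, 5505 AM.

Iyar 14, 5505 AM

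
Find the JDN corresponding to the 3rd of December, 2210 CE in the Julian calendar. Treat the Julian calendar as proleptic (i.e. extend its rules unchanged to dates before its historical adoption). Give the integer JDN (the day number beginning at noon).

2528597

In the Gregorian calendar the same day is 18 December 2210.
JDN 2299161 is 15 October 1582 CE (Gregorian); the target day is +229436 days from there, so JDN = 2528597.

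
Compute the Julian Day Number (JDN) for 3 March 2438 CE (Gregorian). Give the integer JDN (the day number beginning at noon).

JDN 2400001 is 17 November 1858 CE (Gregorian), MJD 0; the target day is +211582 days from there, so JDN = 2611583.

2611583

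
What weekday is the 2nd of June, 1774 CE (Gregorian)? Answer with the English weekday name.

Thursday

Since JDN mod 7 = 3 (0 = Monday), the day is Thursday.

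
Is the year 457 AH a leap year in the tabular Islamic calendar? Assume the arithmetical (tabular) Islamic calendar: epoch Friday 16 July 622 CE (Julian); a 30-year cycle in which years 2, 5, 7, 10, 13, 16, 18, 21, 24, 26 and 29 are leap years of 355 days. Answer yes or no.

yes

Year 457 AH is year 7 of its 30-year cycle; leap positions are 2, 5, 7, 10, 13, 16, 18, 21, 24, 26, 29, so it is a leap year (355 days).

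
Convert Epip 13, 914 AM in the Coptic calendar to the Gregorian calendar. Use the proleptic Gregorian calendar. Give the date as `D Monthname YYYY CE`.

14 July 1198 CE

Julian Day Number of the source date = 2158815.
Converting JDN 2158815 to the Gregorian calendar gives 14 July 1198 CE.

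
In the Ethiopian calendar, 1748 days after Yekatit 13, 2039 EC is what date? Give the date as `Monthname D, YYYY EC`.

Hidar 24, 2044 EC

The starting date is JDN 2468762; 2468762 + 1748 = 2470510.
JDN 2470510 corresponds to Hidar 24, 2044 EC.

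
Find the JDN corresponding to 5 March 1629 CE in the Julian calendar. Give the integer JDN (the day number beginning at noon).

2316114

Equivalently 15 March 1629 (Gregorian).
JDN 2451545 is 1 January 2000 CE (Gregorian); the target day is −135431 days from there, so JDN = 2316114.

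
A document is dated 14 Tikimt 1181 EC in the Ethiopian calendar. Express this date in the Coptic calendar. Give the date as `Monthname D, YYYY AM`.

Paopi 14, 905 AM

Julian Day Number of the source date = 2155259.
Converting JDN 2155259 to the Coptic calendar gives 14 Paopi 905 AM.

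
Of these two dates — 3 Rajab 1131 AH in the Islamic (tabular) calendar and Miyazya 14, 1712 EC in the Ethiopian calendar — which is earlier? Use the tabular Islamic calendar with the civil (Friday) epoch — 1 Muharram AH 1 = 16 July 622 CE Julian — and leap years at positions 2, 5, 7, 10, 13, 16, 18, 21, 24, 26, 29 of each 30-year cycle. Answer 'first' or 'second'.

first

First date → JDN 2349053; second date → JDN 2349387.
JDN 2349053 < JDN 2349387, so the first date is earlier.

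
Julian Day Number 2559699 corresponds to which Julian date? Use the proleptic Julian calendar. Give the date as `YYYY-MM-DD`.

JDN 2559699 is 12 February 2296 in the Gregorian calendar.
In the Julian calendar that day is 2296-01-28.

2296-01-28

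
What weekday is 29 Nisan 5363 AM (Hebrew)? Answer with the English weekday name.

Thursday

Equivalently 10 April 1603 Gregorian, JDN 2306643.
2306643 ≡ 3 (mod 7); counting from Monday = 0 gives Thursday.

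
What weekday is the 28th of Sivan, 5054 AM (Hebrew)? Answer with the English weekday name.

Thursday

In the proleptic Gregorian calendar this is 1 July 1294 (JDN 2193866).
Since JDN mod 7 = 3 (0 = Monday), the day is Thursday.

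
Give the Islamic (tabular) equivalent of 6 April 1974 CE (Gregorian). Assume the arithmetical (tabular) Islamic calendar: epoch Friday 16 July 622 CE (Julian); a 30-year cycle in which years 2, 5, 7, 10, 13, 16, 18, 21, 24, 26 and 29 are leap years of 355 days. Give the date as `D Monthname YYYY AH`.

Both dates share Julian Day Number 2442144; in the tabular Islamic calendar that is 13 Rabi' al-Awwal 1394 AH.

13 Rabi' al-Awwal 1394 AH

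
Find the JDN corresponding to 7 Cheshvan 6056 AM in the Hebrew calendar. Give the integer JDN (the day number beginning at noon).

2559580

In the Gregorian calendar the same day is 16 October 2295.
JDN 2400001 is 17 November 1858 CE (Gregorian), MJD 0; the target day is +159579 days from there, so JDN = 2559580.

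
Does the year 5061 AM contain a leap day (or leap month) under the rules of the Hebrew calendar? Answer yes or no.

Hebrew year 5061 is year 7 of its 19-year Metonic cycle; leap years are at positions 3, 6, 8, 11, 14, 17, 19, so it is a common year (12 months).

no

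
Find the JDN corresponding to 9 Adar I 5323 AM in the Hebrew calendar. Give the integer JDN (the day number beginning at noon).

2291976

In the proleptic Gregorian calendar the same day is 12 February 1563.
JDN 2400001 is 17 November 1858 CE (Gregorian), MJD 0; the target day is −108025 days from there, so JDN = 2291976.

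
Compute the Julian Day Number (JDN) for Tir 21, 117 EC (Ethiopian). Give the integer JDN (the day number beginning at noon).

Equivalently 15 January 125 (proleptic Gregorian).
JDN 2400001 is 17 November 1858 CE (Gregorian), MJD 0; the target day is −633271 days from there, so JDN = 1766730.

1766730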